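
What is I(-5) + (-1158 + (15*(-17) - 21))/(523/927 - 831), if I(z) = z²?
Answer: 10287334/384907 ≈ 26.727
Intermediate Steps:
I(-5) + (-1158 + (15*(-17) - 21))/(523/927 - 831) = (-5)² + (-1158 + (15*(-17) - 21))/(523/927 - 831) = 25 + (-1158 + (-255 - 21))/(523*(1/927) - 831) = 25 + (-1158 - 276)/(523/927 - 831) = 25 - 1434/(-769814/927) = 25 - 1434*(-927/769814) = 25 + 664659/384907 = 10287334/384907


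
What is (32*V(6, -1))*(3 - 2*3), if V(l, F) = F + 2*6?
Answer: -1056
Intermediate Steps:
V(l, F) = 12 + F (V(l, F) = F + 12 = 12 + F)
(32*V(6, -1))*(3 - 2*3) = (32*(12 - 1))*(3 - 2*3) = (32*11)*(3 - 6) = 352*(-3) = -1056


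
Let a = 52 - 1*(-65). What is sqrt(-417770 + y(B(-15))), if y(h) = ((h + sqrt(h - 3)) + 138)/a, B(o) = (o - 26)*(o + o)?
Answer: sqrt(-635410386 + 13*sqrt(1227))/39 ≈ 646.34*I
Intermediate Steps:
B(o) = 2*o*(-26 + o) (B(o) = (-26 + o)*(2*o) = 2*o*(-26 + o))
a = 117 (a = 52 + 65 = 117)
y(h) = 46/39 + h/117 + sqrt(-3 + h)/117 (y(h) = ((h + sqrt(h - 3)) + 138)/117 = ((h + sqrt(-3 + h)) + 138)*(1/117) = (138 + h + sqrt(-3 + h))*(1/117) = 46/39 + h/117 + sqrt(-3 + h)/117)
sqrt(-417770 + y(B(-15))) = sqrt(-417770 + (46/39 + (2*(-15)*(-26 - 15))/117 + sqrt(-3 + 2*(-15)*(-26 - 15))/117)) = sqrt(-417770 + (46/39 + (2*(-15)*(-41))/117 + sqrt(-3 + 2*(-15)*(-41))/117)) = sqrt(-417770 + (46/39 + (1/117)*1230 + sqrt(-3 + 1230)/117)) = sqrt(-417770 + (46/39 + 410/39 + sqrt(1227)/117)) = sqrt(-417770 + (152/13 + sqrt(1227)/117)) = sqrt(-5430858/13 + sqrt(1227)/117)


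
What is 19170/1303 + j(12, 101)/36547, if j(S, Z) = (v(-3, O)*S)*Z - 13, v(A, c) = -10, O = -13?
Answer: 684796691/47620741 ≈ 14.380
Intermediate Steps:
j(S, Z) = -13 - 10*S*Z (j(S, Z) = (-10*S)*Z - 13 = -10*S*Z - 13 = -13 - 10*S*Z)
19170/1303 + j(12, 101)/36547 = 19170/1303 + (-13 - 10*12*101)/36547 = 19170*(1/1303) + (-13 - 12120)*(1/36547) = 19170/1303 - 12133*1/36547 = 19170/1303 - 12133/36547 = 684796691/47620741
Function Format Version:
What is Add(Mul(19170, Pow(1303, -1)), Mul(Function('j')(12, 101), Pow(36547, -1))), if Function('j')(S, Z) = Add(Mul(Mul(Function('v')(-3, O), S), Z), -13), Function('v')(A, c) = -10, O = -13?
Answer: Rational(684796691, 47620741) ≈ 14.380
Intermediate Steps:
Function('j')(S, Z) = Add(-13, Mul(-10, S, Z)) (Function('j')(S, Z) = Add(Mul(Mul(-10, S), Z), -13) = Add(Mul(-10, S, Z), -13) = Add(-13, Mul(-10, S, Z)))
Add(Mul(19170, Pow(1303, -1)), Mul(Function('j')(12, 101), Pow(36547, -1))) = Add(Mul(19170, Pow(1303, -1)), Mul(Add(-13, Mul(-10, 12, 101)), Pow(36547, -1))) = Add(Mul(19170, Rational(1, 1303)), Mul(Add(-13, -12120), Rational(1, 36547))) = Add(Rational(19170, 1303), Mul(-12133, Rational(1, 36547))) = Add(Rational(19170, 1303), Rational(-12133, 36547)) = Rational(684796691, 47620741)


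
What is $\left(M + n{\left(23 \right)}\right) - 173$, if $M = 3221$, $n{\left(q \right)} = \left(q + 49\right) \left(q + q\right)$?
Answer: $6360$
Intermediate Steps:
$n{\left(q \right)} = 2 q \left(49 + q\right)$ ($n{\left(q \right)} = \left(49 + q\right) 2 q = 2 q \left(49 + q\right)$)
$\left(M + n{\left(23 \right)}\right) - 173 = \left(3221 + 2 \cdot 23 \left(49 + 23\right)\right) - 173 = \left(3221 + 2 \cdot 23 \cdot 72\right) - 173 = \left(3221 + 3312\right) - 173 = 6533 - 173 = 6360$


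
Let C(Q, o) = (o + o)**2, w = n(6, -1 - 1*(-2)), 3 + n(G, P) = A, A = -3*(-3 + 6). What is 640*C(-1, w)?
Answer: 368640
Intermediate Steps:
A = -9 (A = -3*3 = -9)
n(G, P) = -12 (n(G, P) = -3 - 9 = -12)
w = -12
C(Q, o) = 4*o**2 (C(Q, o) = (2*o)**2 = 4*o**2)
640*C(-1, w) = 640*(4*(-12)**2) = 640*(4*144) = 640*576 = 368640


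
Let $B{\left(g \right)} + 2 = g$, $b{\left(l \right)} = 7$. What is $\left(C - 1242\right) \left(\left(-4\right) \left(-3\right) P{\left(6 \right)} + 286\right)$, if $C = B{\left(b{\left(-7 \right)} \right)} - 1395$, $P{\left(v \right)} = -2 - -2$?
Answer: $-752752$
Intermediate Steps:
$P{\left(v \right)} = 0$ ($P{\left(v \right)} = -2 + 2 = 0$)
$B{\left(g \right)} = -2 + g$
$C = -1390$ ($C = \left(-2 + 7\right) - 1395 = 5 - 1395 = -1390$)
$\left(C - 1242\right) \left(\left(-4\right) \left(-3\right) P{\left(6 \right)} + 286\right) = \left(-1390 - 1242\right) \left(\left(-4\right) \left(-3\right) 0 + 286\right) = - 2632 \left(12 \cdot 0 + 286\right) = - 2632 \left(0 + 286\right) = \left(-2632\right) 286 = -752752$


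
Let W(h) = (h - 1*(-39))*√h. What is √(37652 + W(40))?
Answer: √(37652 + 158*√10) ≈ 195.32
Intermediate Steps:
W(h) = √h*(39 + h) (W(h) = (h + 39)*√h = (39 + h)*√h = √h*(39 + h))
√(37652 + W(40)) = √(37652 + √40*(39 + 40)) = √(37652 + (2*√10)*79) = √(37652 + 158*√10)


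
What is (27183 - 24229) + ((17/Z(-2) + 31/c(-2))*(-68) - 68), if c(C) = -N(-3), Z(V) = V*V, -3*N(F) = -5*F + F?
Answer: 2070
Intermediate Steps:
N(F) = 4*F/3 (N(F) = -(-5*F + F)/3 = -(-4)*F/3 = 4*F/3)
Z(V) = V²
c(C) = 4 (c(C) = -4*(-3)/3 = -1*(-4) = 4)
(27183 - 24229) + ((17/Z(-2) + 31/c(-2))*(-68) - 68) = (27183 - 24229) + ((17/((-2)²) + 31/4)*(-68) - 68) = 2954 + ((17/4 + 31*(¼))*(-68) - 68) = 2954 + ((17*(¼) + 31/4)*(-68) - 68) = 2954 + ((17/4 + 31/4)*(-68) - 68) = 2954 + (12*(-68) - 68) = 2954 + (-816 - 68) = 2954 - 884 = 2070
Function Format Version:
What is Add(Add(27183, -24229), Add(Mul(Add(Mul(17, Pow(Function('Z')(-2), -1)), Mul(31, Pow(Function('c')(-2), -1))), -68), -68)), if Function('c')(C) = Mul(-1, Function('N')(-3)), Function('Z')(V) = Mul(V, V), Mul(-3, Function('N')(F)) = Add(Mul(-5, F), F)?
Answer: 2070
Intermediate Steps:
Function('N')(F) = Mul(Rational(4, 3), F) (Function('N')(F) = Mul(Rational(-1, 3), Add(Mul(-5, F), F)) = Mul(Rational(-1, 3), Mul(-4, F)) = Mul(Rational(4, 3), F))
Function('Z')(V) = Pow(V, 2)
Function('c')(C) = 4 (Function('c')(C) = Mul(-1, Mul(Rational(4, 3), -3)) = Mul(-1, -4) = 4)
Add(Add(27183, -24229), Add(Mul(Add(Mul(17, Pow(Function('Z')(-2), -1)), Mul(31, Pow(Function('c')(-2), -1))), -68), -68)) = Add(Add(27183, -24229), Add(Mul(Add(Mul(17, Pow(Pow(-2, 2), -1)), Mul(31, Pow(4, -1))), -68), -68)) = Add(2954, Add(Mul(Add(Mul(17, Pow(4, -1)), Mul(31, Rational(1, 4))), -68), -68)) = Add(2954, Add(Mul(Add(Mul(17, Rational(1, 4)), Rational(31, 4)), -68), -68)) = Add(2954, Add(Mul(Add(Rational(17, 4), Rational(31, 4)), -68), -68)) = Add(2954, Add(Mul(12, -68), -68)) = Add(2954, Add(-816, -68)) = Add(2954, -884) = 2070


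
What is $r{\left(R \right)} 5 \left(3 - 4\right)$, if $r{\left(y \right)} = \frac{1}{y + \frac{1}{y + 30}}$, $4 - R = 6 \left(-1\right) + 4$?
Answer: $- \frac{180}{217} \approx -0.82949$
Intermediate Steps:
$R = 6$ ($R = 4 - \left(6 \left(-1\right) + 4\right) = 4 - \left(-6 + 4\right) = 4 - -2 = 4 + 2 = 6$)
$r{\left(y \right)} = \frac{1}{y + \frac{1}{30 + y}}$
$r{\left(R \right)} 5 \left(3 - 4\right) = \frac{30 + 6}{1 + 6^{2} + 30 \cdot 6} \cdot 5 \left(3 - 4\right) = \frac{1}{1 + 36 + 180} \cdot 36 \cdot 5 \left(-1\right) = \frac{1}{217} \cdot 36 \left(-5\right) = \frac{36}{217} \left(-5\right) = - \frac{180}{217}$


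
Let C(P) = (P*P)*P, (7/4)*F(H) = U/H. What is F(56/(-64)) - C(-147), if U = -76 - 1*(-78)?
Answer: 155649563/49 ≈ 3.1765e+6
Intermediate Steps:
U = 2 (U = -76 + 78 = 2)
F(H) = 8/(7*H) (F(H) = 4*(2/H)/7 = 8/(7*H))
C(P) = P³ (C(P) = P²*P = P³)
F(56/(-64)) - C(-147) = 8/(7*((56/(-64)))) - 1*(-147)³ = 8/(7*((56*(-1/64)))) - 1*(-3176523) = 8/(7*(-7/8)) + 3176523 = (8/7)*(-8/7) + 3176523 = -64/49 + 3176523 = 155649563/49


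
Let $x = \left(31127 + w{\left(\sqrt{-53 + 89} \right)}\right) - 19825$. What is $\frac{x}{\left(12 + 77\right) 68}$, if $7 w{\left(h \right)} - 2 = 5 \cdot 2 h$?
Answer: $\frac{19794}{10591} \approx 1.8689$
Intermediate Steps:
$w{\left(h \right)} = \frac{2}{7} + \frac{10 h}{7}$ ($w{\left(h \right)} = \frac{2}{7} + \frac{5 \cdot 2 h}{7} = \frac{2}{7} + \frac{10 h}{7}$)
$x = \frac{79176}{7}$ ($x = \left(31127 + \left(\frac{2}{7} + \frac{10 \sqrt{-53 + 89}}{7}\right)\right) - 19825 = \left(31127 + \left(\frac{2}{7} + \frac{10 \sqrt{36}}{7}\right)\right) - 19825 = \left(31127 + \left(\frac{2}{7} + \frac{10}{7} \cdot 6\right)\right) - 19825 = \left(31127 + \left(\frac{2}{7} + \frac{60}{7}\right)\right) - 19825 = \left(31127 + \frac{62}{7}\right) - 19825 = \frac{217951}{7} - 19825 = \frac{79176}{7} \approx 11311.0$)
$\frac{x}{\left(12 + 77\right) 68} = \frac{79176}{7 \left(12 + 77\right) 68} = \frac{79176}{7 \cdot 89 \cdot 68} = \frac{79176}{7 \cdot 6052} = \frac{79176}{7} \cdot \frac{1}{6052} = \frac{19794}{10591}$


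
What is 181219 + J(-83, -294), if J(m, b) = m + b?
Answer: 180842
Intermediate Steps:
J(m, b) = b + m
181219 + J(-83, -294) = 181219 + (-294 - 83) = 181219 - 377 = 180842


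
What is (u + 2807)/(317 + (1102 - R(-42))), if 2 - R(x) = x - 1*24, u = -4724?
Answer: -1917/1351 ≈ -1.4189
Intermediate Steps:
R(x) = 26 - x (R(x) = 2 - (x - 1*24) = 2 - (x - 24) = 2 - (-24 + x) = 2 + (24 - x) = 26 - x)
(u + 2807)/(317 + (1102 - R(-42))) = (-4724 + 2807)/(317 + (1102 - (26 - 1*(-42)))) = -1917/(317 + (1102 - (26 + 42))) = -1917/(317 + (1102 - 1*68)) = -1917/(317 + (1102 - 68)) = -1917/(317 + 1034) = -1917/1351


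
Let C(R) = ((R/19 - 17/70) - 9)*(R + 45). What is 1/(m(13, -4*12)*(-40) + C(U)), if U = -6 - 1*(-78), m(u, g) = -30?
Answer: 1330/747399 ≈ 0.0017795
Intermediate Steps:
U = 72 (U = -6 + 78 = 72)
C(R) = (45 + R)*(-647/70 + R/19) (C(R) = ((R*(1/19) - 17*1/70) - 9)*(45 + R) = ((R/19 - 17/70) - 9)*(45 + R) = ((-17/70 + R/19) - 9)*(45 + R) = (-647/70 + R/19)*(45 + R) = (45 + R)*(-647/70 + R/19))
1/(m(13, -4*12)*(-40) + C(U)) = 1/(-30*(-40) + (-5823/14 - 9143/1330*72 + (1/19)*72²)) = 1/(1200 + (-5823/14 - 329148/665 + (1/19)*5184)) = 1/(1200 + (-5823/14 - 329148/665 + 5184/19)) = 1/(1200 - 848601/1330) = 1/(747399/1330) = 1330/747399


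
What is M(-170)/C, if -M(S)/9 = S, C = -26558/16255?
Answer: -12435075/13279 ≈ -936.45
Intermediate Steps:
C = -26558/16255 (C = -26558*1/16255 = -26558/16255 ≈ -1.6338)
M(S) = -9*S
M(-170)/C = (-9*(-170))/(-26558/16255) = 1530*(-16255/26558) = -12435075/13279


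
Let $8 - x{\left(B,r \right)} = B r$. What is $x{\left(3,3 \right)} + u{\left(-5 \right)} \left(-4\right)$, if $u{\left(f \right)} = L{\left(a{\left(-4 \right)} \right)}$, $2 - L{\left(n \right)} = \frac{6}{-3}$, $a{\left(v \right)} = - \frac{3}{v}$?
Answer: $-17$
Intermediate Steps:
$L{\left(n \right)} = 4$ ($L{\left(n \right)} = 2 - \frac{6}{-3} = 2 - 6 \left(- \frac{1}{3}\right) = 2 - -2 = 2 + 2 = 4$)
$u{\left(f \right)} = 4$
$x{\left(B,r \right)} = 8 - B r$
$x{\left(3,3 \right)} + u{\left(-5 \right)} \left(-4\right) = \left(8 - 3 \cdot 3\right) + 4 \left(-4\right) = \left(8 - 9\right) - 16 = -1 - 16 = -17$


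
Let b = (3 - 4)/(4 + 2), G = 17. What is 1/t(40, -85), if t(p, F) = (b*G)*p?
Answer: -3/340 ≈ -0.0088235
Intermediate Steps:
b = -1/6 ≈ -0.16667
t(p, F) = -17*p/6 (t(p, F) = (-1/6*17)*p = -17*p/6)
1/t(40, -85) = 1/(-17/6*40) = 1/(-340/3) = -3/340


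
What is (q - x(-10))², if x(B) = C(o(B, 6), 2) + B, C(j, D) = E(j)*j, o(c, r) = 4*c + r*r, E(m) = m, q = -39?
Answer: 2025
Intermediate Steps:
o(c, r) = r² + 4*c (o(c, r) = 4*c + r² = r² + 4*c)
C(j, D) = j² (C(j, D) = j*j = j²)
x(B) = B + (36 + 4*B)² (x(B) = (6² + 4*B)² + B = (36 + 4*B)² + B = B + (36 + 4*B)²)
(q - x(-10))² = (-39 - (-10 + 16*(9 - 10)²))² = (-39 - (-10 + 16*(-1)²))² = (-39 - (-10 + 16*1))² = (-39 - (-10 + 16))² = (-39 - 1*6)² = (-39 - 6)² = (-45)² = 2025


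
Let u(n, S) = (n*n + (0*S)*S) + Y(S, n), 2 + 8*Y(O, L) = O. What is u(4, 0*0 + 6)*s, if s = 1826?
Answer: 30129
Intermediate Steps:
Y(O, L) = -¼ + O/8
u(n, S) = -¼ + n² + S/8 (u(n, S) = (n*n + (0*S)*S) + (-¼ + S/8) = (n² + 0*S) + (-¼ + S/8) = (n² + 0) + (-¼ + S/8) = n² + (-¼ + S/8) = -¼ + n² + S/8)
u(4, 0*0 + 6)*s = (-¼ + 4² + (0*0 + 6)/8)*1826 = (-¼ + 16 + (0 + 6)/8)*1826 = (-¼ + 16 + (⅛)*6)*1826 = (-¼ + 16 + ¾)*1826 = (33/2)*1826 = 30129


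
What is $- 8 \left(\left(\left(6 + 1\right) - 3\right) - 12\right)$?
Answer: $64$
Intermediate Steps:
$- 8 \left(\left(\left(6 + 1\right) - 3\right) - 12\right) = - 8 \left(\left(7 - 3\right) - 12\right) = - 8 \left(4 - 12\right) = \left(-8\right) \left(-8\right) = 64$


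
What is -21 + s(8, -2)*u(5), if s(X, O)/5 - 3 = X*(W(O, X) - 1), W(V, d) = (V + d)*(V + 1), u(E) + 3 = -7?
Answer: 2629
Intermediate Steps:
u(E) = -10 (u(E) = -3 - 7 = -10)
W(V, d) = (1 + V)*(V + d) (W(V, d) = (V + d)*(1 + V) = (1 + V)*(V + d))
s(X, O) = 15 + 5*X*(-1 + O + X + O² + O*X) (s(X, O) = 15 + 5*(X*((O + X + O² + O*X) - 1)) = 15 + 5*(X*(-1 + O + X + O² + O*X)) = 15 + 5*X*(-1 + O + X + O² + O*X))
-21 + s(8, -2)*u(5) = -21 + (15 - 5*8 + 5*8*(-2 + 8 + (-2)² - 2*8))*(-10) = -21 + (15 - 40 + 5*8*(-2 + 8 + 4 - 16))*(-10) = -21 + (15 - 40 + 5*8*(-6))*(-10) = -21 + (15 - 40 - 240)*(-10) = -21 - 265*(-10) = -21 + 2650 = 2629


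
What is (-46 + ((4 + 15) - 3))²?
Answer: 900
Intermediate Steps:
(-46 + ((4 + 15) - 3))² = (-46 + (19 - 3))² = (-46 + 16)² = (-30)² = 900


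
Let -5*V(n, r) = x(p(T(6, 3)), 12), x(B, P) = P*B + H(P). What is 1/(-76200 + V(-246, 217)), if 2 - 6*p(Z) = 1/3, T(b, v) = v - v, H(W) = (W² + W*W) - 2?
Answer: -15/1143868 ≈ -1.3113e-5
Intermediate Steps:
H(W) = -2 + 2*W² (H(W) = (W² + W²) - 2 = 2*W² - 2 = -2 + 2*W²)
T(b, v) = 0
p(Z) = 5/18 (p(Z) = ⅓ - ⅙/3 = ⅓ - ⅙*⅓ = ⅓ - 1/18 = 5/18)
x(B, P) = -2 + 2*P² + B*P (x(B, P) = P*B + (-2 + 2*P²) = B*P + (-2 + 2*P²) = -2 + 2*P² + B*P)
V(n, r) = -868/15 (V(n, r) = -(-2 + 2*12² + (5/18)*12)/5 = -(-2 + 2*144 + 10/3)/5 = -(-2 + 288 + 10/3)/5 = -⅕*868/3 = -868/15)
1/(-76200 + V(-246, 217)) = 1/(-76200 - 868/15) = 1/(-1143868/15) = -15/1143868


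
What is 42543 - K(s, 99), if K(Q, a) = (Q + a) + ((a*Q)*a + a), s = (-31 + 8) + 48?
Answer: -202705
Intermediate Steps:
s = 25 (s = -23 + 48 = 25)
K(Q, a) = Q + 2*a + Q*a² (K(Q, a) = (Q + a) + ((Q*a)*a + a) = (Q + a) + (Q*a² + a) = (Q + a) + (a + Q*a²) = Q + 2*a + Q*a²)
42543 - K(s, 99) = 42543 - (25 + 2*99 + 25*99²) = 42543 - (25 + 198 + 25*9801) = 42543 - (25 + 198 + 245025) = 42543 - 1*245248 = 42543 - 245248 = -202705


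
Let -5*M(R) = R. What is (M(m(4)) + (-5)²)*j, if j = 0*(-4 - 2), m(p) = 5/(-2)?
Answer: 0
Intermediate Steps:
m(p) = -5/2 (m(p) = 5*(-½) = -5/2)
M(R) = -R/5
j = 0 (j = 0*(-6) = 0)
(M(m(4)) + (-5)²)*j = (-⅕*(-5/2) + (-5)²)*0 = (½ + 25)*0 = (51/2)*0 = 0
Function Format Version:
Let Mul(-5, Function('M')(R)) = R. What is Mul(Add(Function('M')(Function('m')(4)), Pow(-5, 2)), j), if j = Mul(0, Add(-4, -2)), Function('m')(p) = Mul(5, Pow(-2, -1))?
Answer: 0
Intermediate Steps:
Function('m')(p) = Rational(-5, 2) (Function('m')(p) = Mul(5, Rational(-1, 2)) = Rational(-5, 2))
Function('M')(R) = Mul(Rational(-1, 5), R)
j = 0 (j = Mul(0, -6) = 0)
Mul(Add(Function('M')(Function('m')(4)), Pow(-5, 2)), j) = Mul(Add(Mul(Rational(-1, 5), Rational(-5, 2)), Pow(-5, 2)), 0) = Mul(Add(Rational(1, 2), 25), 0) = Mul(Rational(51, 2), 0) = 0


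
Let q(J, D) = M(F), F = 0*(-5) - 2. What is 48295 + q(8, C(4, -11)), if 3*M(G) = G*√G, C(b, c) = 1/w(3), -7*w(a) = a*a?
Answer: 48295 - 2*I*√2/3 ≈ 48295.0 - 0.94281*I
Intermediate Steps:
w(a) = -a²/7 (w(a) = -a*a/7 = -a²/7)
C(b, c) = -7/9 (C(b, c) = 1/(-⅐*3²) = 1/(-⅐*9) = 1/(-9/7) = -7/9)
F = -2 (F = 0 - 2 = -2)
M(G) = G^(3/2)/3 (M(G) = (G*√G)/3 = G^(3/2)/3)
q(J, D) = -2*I*√2/3 (q(J, D) = (-2)^(3/2)/3 = (-2*I*√2)/3 = -2*I*√2/3)
48295 + q(8, C(4, -11)) = 48295 - 2*I*√2/3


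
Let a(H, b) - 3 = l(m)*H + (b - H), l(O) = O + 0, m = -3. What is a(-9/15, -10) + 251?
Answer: 1232/5 ≈ 246.40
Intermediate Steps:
l(O) = O
a(H, b) = 3 + b - 4*H (a(H, b) = 3 + (-3*H + (b - H)) = 3 + (b - 4*H) = 3 + b - 4*H)
a(-9/15, -10) + 251 = (3 - 10 - (-36)/15) + 251 = (3 - 10 - 4*(-3/5)) + 251 = (3 - 10 + 12/5) + 251 = -23/5 + 251 = 1232/5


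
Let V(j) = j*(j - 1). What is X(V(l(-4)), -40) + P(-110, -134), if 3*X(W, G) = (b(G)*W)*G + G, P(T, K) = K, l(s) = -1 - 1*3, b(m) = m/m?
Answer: -414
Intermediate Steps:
b(m) = 1
l(s) = -4 (l(s) = -1 - 3 = -4)
V(j) = j*(-1 + j)
X(W, G) = G/3 + G*W/3 (X(W, G) = ((1*W)*G + G)/3 = (W*G + G)/3 = (G*W + G)/3 = (G + G*W)/3 = G/3 + G*W/3)
X(V(l(-4)), -40) + P(-110, -134) = (1/3)*(-40)*(1 - 4*(-1 - 4)) - 134 = (1/3)*(-40)*(1 - 4*(-5)) - 134 = (1/3)*(-40)*(1 + 20) - 134 = (1/3)*(-40)*21 - 134 = -280 - 134 = -414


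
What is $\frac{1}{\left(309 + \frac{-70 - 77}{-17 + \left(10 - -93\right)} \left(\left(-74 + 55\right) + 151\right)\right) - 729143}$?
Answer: $- \frac{43}{31349564} \approx -1.3716 \cdot 10^{-6}$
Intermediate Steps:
$\frac{1}{\left(309 + \frac{-70 - 77}{-17 + \left(10 - -93\right)} \left(\left(-74 + 55\right) + 151\right)\right) - 729143} = \frac{1}{\left(309 + - \frac{147}{-17 + \left(10 + 93\right)} \left(-19 + 151\right)\right) - 729143} = \frac{1}{\left(309 + - \frac{147}{-17 + 103} \cdot 132\right) - 729143} = \frac{1}{\left(309 + - \frac{147}{86} \cdot 132\right) - 729143} = \frac{1}{\left(309 + \left(-147\right) \frac{1}{86} \cdot 132\right) - 729143} = \frac{1}{\left(309 - \frac{9702}{43}\right) - 729143} = \frac{1}{\frac{3585}{43} - 729143} = \frac{1}{- \frac{31349564}{43}} = - \frac{43}{31349564}$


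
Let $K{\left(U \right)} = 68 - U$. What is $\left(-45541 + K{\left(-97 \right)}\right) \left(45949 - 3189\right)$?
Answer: $-1940277760$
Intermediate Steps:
$\left(-45541 + K{\left(-97 \right)}\right) \left(45949 - 3189\right) = \left(-45541 + \left(68 - -97\right)\right) \left(45949 - 3189\right) = \left(-45541 + \left(68 + 97\right)\right) 42760 = \left(-45541 + 165\right) 42760 = \left(-45376\right) 42760 = -1940277760$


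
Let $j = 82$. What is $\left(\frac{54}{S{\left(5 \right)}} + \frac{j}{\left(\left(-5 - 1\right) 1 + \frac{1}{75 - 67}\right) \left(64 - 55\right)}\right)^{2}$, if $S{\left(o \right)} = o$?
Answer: $\frac{382671844}{4473225} \approx 85.547$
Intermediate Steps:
$\left(\frac{54}{S{\left(5 \right)}} + \frac{j}{\left(\left(-5 - 1\right) 1 + \frac{1}{75 - 67}\right) \left(64 - 55\right)}\right)^{2} = \left(\frac{54}{5} + \frac{82}{\left(\left(-5 - 1\right) 1 + \frac{1}{75 - 67}\right) \left(64 - 55\right)}\right)^{2} = \left(54 \cdot \frac{1}{5} + \frac{82}{\left(\left(-6\right) 1 + \frac{1}{8}\right) 9}\right)^{2} = \left(\frac{54}{5} + \frac{82}{\left(-6 + \frac{1}{8}\right) 9}\right)^{2} = \left(\frac{54}{5} + \frac{82}{\left(- \frac{47}{8}\right) 9}\right)^{2} = \left(\frac{54}{5} + \frac{82}{- \frac{423}{8}}\right)^{2} = \left(\frac{54}{5} + 82 \left(- \frac{8}{423}\right)\right)^{2} = \left(\frac{54}{5} - \frac{656}{423}\right)^{2} = \left(\frac{19562}{2115}\right)^{2} = \frac{382671844}{4473225}$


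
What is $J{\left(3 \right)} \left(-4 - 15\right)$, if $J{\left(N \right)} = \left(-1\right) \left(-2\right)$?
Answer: $-38$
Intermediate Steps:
$J{\left(N \right)} = 2$
$J{\left(3 \right)} \left(-4 - 15\right) = 2 \left(-4 - 15\right) = 2 \left(-19\right) = -38$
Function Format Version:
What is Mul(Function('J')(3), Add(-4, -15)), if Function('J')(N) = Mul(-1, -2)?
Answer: -38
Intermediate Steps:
Function('J')(N) = 2
Mul(Function('J')(3), Add(-4, -15)) = Mul(2, Add(-4, -15)) = Mul(2, -19) = -38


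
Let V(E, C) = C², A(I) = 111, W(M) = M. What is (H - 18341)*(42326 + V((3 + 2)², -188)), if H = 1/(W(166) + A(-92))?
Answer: -394599017520/277 ≈ -1.4245e+9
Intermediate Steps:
H = 1/277 (H = 1/(166 + 111) = 1/277 ≈ 0.0036101)
(H - 18341)*(42326 + V((3 + 2)², -188)) = (1/277 - 18341)*(42326 + (-188)²) = -5080456*(42326 + 35344)/277 = -5080456/277*77670 = -394599017520/277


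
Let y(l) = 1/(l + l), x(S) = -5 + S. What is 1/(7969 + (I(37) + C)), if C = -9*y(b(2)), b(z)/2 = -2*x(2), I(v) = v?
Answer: 8/64045 ≈ 0.00012491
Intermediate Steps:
b(z) = 12 (b(z) = 2*(-2*(-5 + 2)) = 2*(-2*(-3)) = 2*6 = 12)
y(l) = 1/(2*l)
C = -3/8 (C = -9/(2*12) = -9*1/24 = -3/8 ≈ -0.37500)
1/(7969 + (I(37) + C)) = 1/(7969 + (37 - 3/8)) = 1/(7969 + 293/8) = 1/(64045/8) = 8/64045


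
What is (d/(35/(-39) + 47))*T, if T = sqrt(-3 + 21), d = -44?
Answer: -2574*sqrt(2)/899 ≈ -4.0491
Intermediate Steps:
T = 3*sqrt(2) (T = sqrt(18) = 3*sqrt(2) ≈ 4.2426)
(d/(35/(-39) + 47))*T = (-44/(35/(-39) + 47))*(3*sqrt(2)) = (-44/(35*(-1/39) + 47))*(3*sqrt(2)) = (-44/(-35/39 + 47))*(3*sqrt(2)) = (-44/(1798/39))*(3*sqrt(2)) = ((39/1798)*(-44))*(3*sqrt(2)) = -2574*sqrt(2)/899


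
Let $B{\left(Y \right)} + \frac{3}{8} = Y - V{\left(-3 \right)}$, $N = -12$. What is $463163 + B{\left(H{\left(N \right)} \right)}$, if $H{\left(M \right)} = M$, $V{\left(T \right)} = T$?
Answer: $\frac{3705229}{8} \approx 4.6315 \cdot 10^{5}$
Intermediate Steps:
$B{\left(Y \right)} = \frac{21}{8} + Y$ ($B{\left(Y \right)} = - \frac{3}{8} + \left(Y - -3\right) = - \frac{3}{8} + \left(Y + 3\right) = - \frac{3}{8} + \left(3 + Y\right) = \frac{21}{8} + Y$)
$463163 + B{\left(H{\left(N \right)} \right)} = 463163 + \left(\frac{21}{8} - 12\right) = 463163 - \frac{75}{8} = \frac{3705229}{8}$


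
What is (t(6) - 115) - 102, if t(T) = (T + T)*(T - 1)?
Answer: -157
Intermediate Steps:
t(T) = 2*T*(-1 + T) (t(T) = (2*T)*(-1 + T) = 2*T*(-1 + T))
(t(6) - 115) - 102 = (2*6*(-1 + 6) - 115) - 102 = (2*6*5 - 115) - 102 = (60 - 115) - 102 = -55 - 102 = -157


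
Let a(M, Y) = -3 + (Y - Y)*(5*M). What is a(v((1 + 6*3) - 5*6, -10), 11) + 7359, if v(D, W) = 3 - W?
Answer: 7356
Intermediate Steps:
a(M, Y) = -3 (a(M, Y) = -3 + 0*(5*M) = -3 + 0 = -3)
a(v((1 + 6*3) - 5*6, -10), 11) + 7359 = -3 + 7359 = 7356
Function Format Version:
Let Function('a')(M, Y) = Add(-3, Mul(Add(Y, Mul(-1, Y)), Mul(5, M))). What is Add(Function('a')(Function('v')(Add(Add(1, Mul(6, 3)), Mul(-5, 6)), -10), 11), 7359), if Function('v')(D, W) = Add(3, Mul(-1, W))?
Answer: 7356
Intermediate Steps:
Function('a')(M, Y) = -3 (Function('a')(M, Y) = Add(-3, Mul(0, Mul(5, M))) = Add(-3, 0) = -3)
Add(Function('a')(Function('v')(Add(Add(1, Mul(6, 3)), Mul(-5, 6)), -10), 11), 7359) = Add(-3, 7359) = 7356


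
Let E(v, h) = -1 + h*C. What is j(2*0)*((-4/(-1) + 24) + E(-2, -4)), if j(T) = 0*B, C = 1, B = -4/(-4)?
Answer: 0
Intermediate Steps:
B = 1 (B = -4*(-1/4) = 1)
j(T) = 0 (j(T) = 0*1 = 0)
E(v, h) = -1 + h (E(v, h) = -1 + h*1 = -1 + h)
j(2*0)*((-4/(-1) + 24) + E(-2, -4)) = 0*((-4/(-1) + 24) + (-1 - 4)) = 0*((-4*(-1) + 24) - 5) = 0*((-1*(-4) + 24) - 5) = 0*((4 + 24) - 5) = 0*(28 - 5) = 0*23 = 0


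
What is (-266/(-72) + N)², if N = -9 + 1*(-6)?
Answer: 165649/1296 ≈ 127.82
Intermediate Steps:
N = -15 (N = -9 - 6 = -15)
(-266/(-72) + N)² = (-266/(-72) - 15)² = (-266*(-1/72) - 15)² = (133/36 - 15)² = (-407/36)² = 165649/1296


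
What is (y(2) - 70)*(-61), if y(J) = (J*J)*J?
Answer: 3782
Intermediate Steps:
y(J) = J³ (y(J) = J²*J = J³)
(y(2) - 70)*(-61) = (2³ - 70)*(-61) = (8 - 70)*(-61) = -62*(-61) = 3782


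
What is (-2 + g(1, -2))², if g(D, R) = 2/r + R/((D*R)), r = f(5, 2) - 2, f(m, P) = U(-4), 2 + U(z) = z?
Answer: 25/16 ≈ 1.5625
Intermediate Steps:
U(z) = -2 + z
f(m, P) = -6 (f(m, P) = -2 - 4 = -6)
r = -8 (r = -6 - 2 = -8)
g(D, R) = -¼ + 1/D (g(D, R) = 2/(-8) + R/((D*R)) = 2*(-⅛) + R*(1/(D*R)) = -¼ + 1/D)
(-2 + g(1, -2))² = (-2 + (¼)*(4 - 1*1)/1)² = (-2 + (¼)*1*(4 - 1))² = (-2 + (¼)*1*3)² = (-2 + ¾)² = (-5/4)² = 25/16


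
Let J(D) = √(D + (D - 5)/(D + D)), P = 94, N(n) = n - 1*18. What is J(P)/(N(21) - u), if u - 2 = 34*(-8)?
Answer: √834767/25662 ≈ 0.035603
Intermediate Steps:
N(n) = -18 + n (N(n) = n - 18 = -18 + n)
u = -270 (u = 2 + 34*(-8) = 2 - 272 = -270)
J(D) = √(D + (-5 + D)/(2*D)) (J(D) = √(D + (-5 + D)/((2*D))) = √(D + (-5 + D)*(1/(2*D))) = √(D + (-5 + D)/(2*D)))
J(P)/(N(21) - u) = (√(2 - 10/94 + 4*94)/2)/((-18 + 21) - 1*(-270)) = (√(2 - 10*1/94 + 376)/2)/(3 + 270) = (√(2 - 5/47 + 376)/2)/273 = (√(17761/47)/2)*(1/273) = ((√834767/47)/2)*(1/273) = (√834767/94)*(1/273) = √834767/25662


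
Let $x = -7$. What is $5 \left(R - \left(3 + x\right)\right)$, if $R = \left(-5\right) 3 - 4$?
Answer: $-75$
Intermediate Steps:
$R = -19$ ($R = -15 - 4 = -19$)
$5 \left(R - \left(3 + x\right)\right) = 5 \left(-19 - -4\right) = 5 \left(-19 + \left(-3 + 7\right)\right) = 5 \left(-19 + 4\right) = 5 \left(-15\right) = -75$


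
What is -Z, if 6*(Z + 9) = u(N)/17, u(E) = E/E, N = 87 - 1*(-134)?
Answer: 917/102 ≈ 8.9902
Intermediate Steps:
N = 221 (N = 87 + 134 = 221)
u(E) = 1
Z = -917/102 (Z = -9 + (1/17)/6 = -9 + ((1/17)*1)/6 = -9 + (⅙)*(1/17) = -9 + 1/102 = -917/102 ≈ -8.9902)
-Z = -1*(-917/102) = 917/102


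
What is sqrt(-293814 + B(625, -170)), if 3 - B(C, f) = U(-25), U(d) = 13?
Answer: 8*I*sqrt(4591) ≈ 542.06*I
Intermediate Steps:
B(C, f) = -10 (B(C, f) = 3 - 1*13 = 3 - 13 = -10)
sqrt(-293814 + B(625, -170)) = sqrt(-293814 - 10) = sqrt(-293824) = 8*I*sqrt(4591)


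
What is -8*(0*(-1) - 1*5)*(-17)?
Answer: -680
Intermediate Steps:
-8*(0*(-1) - 1*5)*(-17) = -8*(0 - 5)*(-17) = -8*(-5)*(-17) = 40*(-17) = -680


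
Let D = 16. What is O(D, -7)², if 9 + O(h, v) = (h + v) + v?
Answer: 49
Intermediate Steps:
O(h, v) = -9 + h + 2*v (O(h, v) = -9 + ((h + v) + v) = -9 + (h + 2*v) = -9 + h + 2*v)
O(D, -7)² = (-9 + 16 + 2*(-7))² = (-9 + 16 - 14)² = (-7)² = 49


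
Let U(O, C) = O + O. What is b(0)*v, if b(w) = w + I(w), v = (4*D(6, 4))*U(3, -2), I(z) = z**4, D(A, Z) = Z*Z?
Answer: 0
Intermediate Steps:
D(A, Z) = Z**2
U(O, C) = 2*O
v = 384 (v = (4*4**2)*(2*3) = (4*16)*6 = 64*6 = 384)
b(w) = w + w**4
b(0)*v = (0 + 0**4)*384 = (0 + 0)*384 = 0*384 = 0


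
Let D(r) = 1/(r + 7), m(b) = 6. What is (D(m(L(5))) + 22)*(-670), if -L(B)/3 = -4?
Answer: -192290/13 ≈ -14792.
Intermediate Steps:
L(B) = 12 (L(B) = -3*(-4) = 12)
D(r) = 1/(7 + r)
(D(m(L(5))) + 22)*(-670) = (1/(7 + 6) + 22)*(-670) = (1/13 + 22)*(-670) = (287/13)*(-670) = -192290/13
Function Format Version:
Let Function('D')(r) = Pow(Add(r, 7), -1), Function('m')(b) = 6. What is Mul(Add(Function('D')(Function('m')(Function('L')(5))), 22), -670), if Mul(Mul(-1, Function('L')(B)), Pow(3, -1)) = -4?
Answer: Rational(-192290, 13) ≈ -14792.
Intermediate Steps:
Function('L')(B) = 12 (Function('L')(B) = Mul(-3, -4) = 12)
Function('D')(r) = Pow(Add(7, r), -1)
Mul(Add(Function('D')(Function('m')(Function('L')(5))), 22), -670) = Mul(Add(Pow(Add(7, 6), -1), 22), -670) = Mul(Add(Pow(13, -1), 22), -670) = Mul(Add(Rational(1, 13), 22), -670) = Mul(Rational(287, 13), -670) = Rational(-192290, 13)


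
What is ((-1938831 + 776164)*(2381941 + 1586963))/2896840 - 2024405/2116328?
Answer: -1220728803602194213/766332950440 ≈ -1.5929e+6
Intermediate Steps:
((-1938831 + 776164)*(2381941 + 1586963))/2896840 - 2024405/2116328 = -1162667*3968904*(1/2896840) - 2024405*1/2116328 = -4614513706968*1/2896840 - 2024405/2116328 = -576814213371/362105 - 2024405/2116328 = -1220728803602194213/766332950440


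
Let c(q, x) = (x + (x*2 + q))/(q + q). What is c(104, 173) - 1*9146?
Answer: -1901745/208 ≈ -9143.0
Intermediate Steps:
c(q, x) = (q + 3*x)/(2*q) (c(q, x) = (x + (2*x + q))/((2*q)) = (x + (q + 2*x))*(1/(2*q)) = (q + 3*x)*(1/(2*q)) = (q + 3*x)/(2*q))
c(104, 173) - 1*9146 = (½)*(104 + 3*173)/104 - 1*9146 = (½)*(1/104)*(104 + 519) - 9146 = (½)*(1/104)*623 - 9146 = 623/208 - 9146 = -1901745/208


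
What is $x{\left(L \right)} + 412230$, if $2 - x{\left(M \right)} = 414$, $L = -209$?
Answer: $411818$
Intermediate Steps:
$x{\left(M \right)} = -412$ ($x{\left(M \right)} = 2 - 414 = -412$)
$x{\left(L \right)} + 412230 = -412 + 412230 = 411818$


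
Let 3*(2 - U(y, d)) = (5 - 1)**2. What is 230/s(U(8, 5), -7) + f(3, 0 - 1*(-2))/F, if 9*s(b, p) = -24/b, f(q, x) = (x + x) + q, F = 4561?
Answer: 2622589/9122 ≈ 287.50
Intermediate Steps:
U(y, d) = -10/3 (U(y, d) = 2 - (5 - 1)**2/3 = 2 - 1/3*4**2 = 2 - 1/3*16 = 2 - 16/3 = -10/3)
f(q, x) = q + 2*x (f(q, x) = 2*x + q = q + 2*x)
s(b, p) = -8/(3*b) (s(b, p) = (-24/b)/9 = -8/(3*b))
230/s(U(8, 5), -7) + f(3, 0 - 1*(-2))/F = 230/((-8/(3*(-10/3)))) + (3 + 2*(0 - 1*(-2)))/4561 = 230/((-8/3*(-3/10))) + (3 + 2*(0 + 2))*(1/4561) = 230/(4/5) + (3 + 2*2)*(1/4561) = 230*(5/4) + (3 + 4)*(1/4561) = 575/2 + 7*(1/4561) = 575/2 + 7/4561 = 2622589/9122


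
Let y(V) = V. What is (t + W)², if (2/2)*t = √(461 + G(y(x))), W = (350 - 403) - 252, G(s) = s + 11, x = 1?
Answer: (305 - √473)² ≈ 80231.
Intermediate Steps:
G(s) = 11 + s
W = -305 (W = -53 - 252 = -305)
t = √473 (t = √(461 + (11 + 1)) = √(461 + 12) = √473 ≈ 21.749)
(t + W)² = (√473 - 305)² = (-305 + √473)²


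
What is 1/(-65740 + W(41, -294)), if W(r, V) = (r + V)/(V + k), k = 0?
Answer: -294/19327307 ≈ -1.5212e-5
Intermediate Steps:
W(r, V) = (V + r)/V (W(r, V) = (r + V)/(V + 0) = (V + r)/V)
1/(-65740 + W(41, -294)) = 1/(-65740 + (-294 + 41)/(-294)) = 1/(-65740 - 1/294*(-253)) = 1/(-65740 + 253/294) = 1/(-19327307/294) = -294/19327307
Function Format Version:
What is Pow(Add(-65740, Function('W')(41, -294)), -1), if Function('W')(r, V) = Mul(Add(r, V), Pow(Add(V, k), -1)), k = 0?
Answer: Rational(-294, 19327307) ≈ -1.5212e-5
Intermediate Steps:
Function('W')(r, V) = Mul(Pow(V, -1), Add(V, r)) (Function('W')(r, V) = Mul(Add(r, V), Pow(Add(V, 0), -1)) = Mul(Add(V, r), Pow(V, -1)) = Mul(Pow(V, -1), Add(V, r)))
Pow(Add(-65740, Function('W')(41, -294)), -1) = Pow(Add(-65740, Mul(Pow(-294, -1), Add(-294, 41))), -1) = Pow(Add(-65740, Mul(Rational(-1, 294), -253)), -1) = Pow(Add(-65740, Rational(253, 294)), -1) = Pow(Rational(-19327307, 294), -1) = Rational(-294, 19327307)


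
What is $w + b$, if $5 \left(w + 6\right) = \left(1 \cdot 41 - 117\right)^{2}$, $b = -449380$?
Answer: $- \frac{2241154}{5} \approx -4.4823 \cdot 10^{5}$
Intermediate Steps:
$w = \frac{5746}{5}$ ($w = -6 + \frac{\left(1 \cdot 41 - 117\right)^{2}}{5} = -6 + \frac{\left(41 - 117\right)^{2}}{5} = -6 + \frac{\left(-76\right)^{2}}{5} = -6 + \frac{1}{5} \cdot 5776 = -6 + \frac{5776}{5} = \frac{5746}{5} \approx 1149.2$)
$w + b = \frac{5746}{5} - 449380 = - \frac{2241154}{5}$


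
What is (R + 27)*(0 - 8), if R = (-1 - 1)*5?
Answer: -136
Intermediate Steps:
R = -10 (R = -2*5 = -10)
(R + 27)*(0 - 8) = (-10 + 27)*(0 - 8) = 17*(-8) = -136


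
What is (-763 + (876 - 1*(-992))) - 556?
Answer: 549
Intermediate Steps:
(-763 + (876 - 1*(-992))) - 556 = (-763 + (876 + 992)) - 556 = (-763 + 1868) - 556 = 1105 - 556 = 549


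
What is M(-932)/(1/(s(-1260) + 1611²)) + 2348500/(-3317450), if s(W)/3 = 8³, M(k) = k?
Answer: -160582542313646/66349 ≈ -2.4203e+9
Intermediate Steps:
s(W) = 1536 (s(W) = 3*8³ = 3*512 = 1536)
M(-932)/(1/(s(-1260) + 1611²)) + 2348500/(-3317450) = -932/(1/(1536 + 1611²)) + 2348500/(-3317450) = -932/(1/(1536 + 2595321)) + 2348500*(-1/3317450) = -932/(1/2596857) - 46970/66349 = -932/1/2596857 - 46970/66349 = -932*2596857 - 46970/66349 = -2420270724 - 46970/66349 = -160582542313646/66349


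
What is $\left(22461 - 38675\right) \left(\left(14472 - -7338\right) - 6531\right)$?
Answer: $-247733706$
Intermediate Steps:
$\left(22461 - 38675\right) \left(\left(14472 - -7338\right) - 6531\right) = - 16214 \left(\left(14472 + 7338\right) - 6531\right) = - 16214 \left(21810 - 6531\right) = \left(-16214\right) 15279 = -247733706$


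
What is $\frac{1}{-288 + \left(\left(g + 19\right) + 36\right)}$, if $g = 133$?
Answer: $- \frac{1}{100} \approx -0.01$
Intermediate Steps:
$\frac{1}{-288 + \left(\left(g + 19\right) + 36\right)} = \frac{1}{-288 + \left(\left(133 + 19\right) + 36\right)} = \frac{1}{-288 + \left(152 + 36\right)} = \frac{1}{-288 + 188} = \frac{1}{-100} = - \frac{1}{100}$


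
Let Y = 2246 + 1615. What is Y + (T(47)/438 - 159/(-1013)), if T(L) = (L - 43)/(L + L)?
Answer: 40259547149/10426809 ≈ 3861.2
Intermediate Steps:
T(L) = (-43 + L)/(2*L) (T(L) = (-43 + L)/((2*L)) = (-43 + L)*(1/(2*L)) = (-43 + L)/(2*L))
Y = 3861
Y + (T(47)/438 - 159/(-1013)) = 3861 + (((1/2)*(-43 + 47)/47)/438 - 159/(-1013)) = 3861 + (((1/2)*(1/47)*4)*(1/438) - 159*(-1/1013)) = 3861 + ((2/47)*(1/438) + 159/1013) = 3861 + (1/10293 + 159/1013) = 3861 + 1637600/10426809 = 40259547149/10426809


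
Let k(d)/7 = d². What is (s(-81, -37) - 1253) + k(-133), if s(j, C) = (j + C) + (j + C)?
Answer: 122334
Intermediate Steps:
s(j, C) = 2*C + 2*j (s(j, C) = (C + j) + (C + j) = 2*C + 2*j)
k(d) = 7*d²
(s(-81, -37) - 1253) + k(-133) = ((2*(-37) + 2*(-81)) - 1253) + 7*(-133)² = ((-74 - 162) - 1253) + 7*17689 = (-236 - 1253) + 123823 = -1489 + 123823 = 122334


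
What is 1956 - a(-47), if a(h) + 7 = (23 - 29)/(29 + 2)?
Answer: 60859/31 ≈ 1963.2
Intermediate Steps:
a(h) = -223/31 (a(h) = -7 + (23 - 29)/(29 + 2) = -7 - 6/31 = -223/31)
1956 - a(-47) = 1956 - 1*(-223/31) = 1956 + 223/31 = 60859/31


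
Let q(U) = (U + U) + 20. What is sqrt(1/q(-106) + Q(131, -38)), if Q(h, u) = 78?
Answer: 5*sqrt(1797)/24 ≈ 8.8315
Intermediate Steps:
q(U) = 20 + 2*U (q(U) = 2*U + 20 = 20 + 2*U)
sqrt(1/q(-106) + Q(131, -38)) = sqrt(1/(20 + 2*(-106)) + 78) = sqrt(1/(20 - 212) + 78) = sqrt(1/(-192) + 78) = sqrt(-1/192 + 78) = sqrt(14975/192) = 5*sqrt(1797)/24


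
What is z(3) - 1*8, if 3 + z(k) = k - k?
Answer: -11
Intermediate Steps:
z(k) = -3 (z(k) = -3 + (k - k) = -3 + 0 = -3)
z(3) - 1*8 = -3 - 1*8 = -3 - 8 = -11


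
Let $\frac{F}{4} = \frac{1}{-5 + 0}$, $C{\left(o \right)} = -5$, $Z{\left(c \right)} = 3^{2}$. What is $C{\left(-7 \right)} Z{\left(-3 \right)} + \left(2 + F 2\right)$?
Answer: $- \frac{223}{5} \approx -44.6$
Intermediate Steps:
$Z{\left(c \right)} = 9$
$F = - \frac{4}{5}$ ($F = \frac{4}{-5 + 0} = \frac{4}{-5} = 4 \left(- \frac{1}{5}\right) = - \frac{4}{5} \approx -0.8$)
$C{\left(-7 \right)} Z{\left(-3 \right)} + \left(2 + F 2\right) = \left(-5\right) 9 + \left(2 - \frac{8}{5}\right) = -45 + \left(2 - \frac{8}{5}\right) = -45 + \frac{2}{5} = - \frac{223}{5}$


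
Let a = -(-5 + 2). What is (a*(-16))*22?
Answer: -1056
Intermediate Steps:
a = 3 (a = -1*(-3) = 3)
(a*(-16))*22 = (3*(-16))*22 = -48*22 = -1056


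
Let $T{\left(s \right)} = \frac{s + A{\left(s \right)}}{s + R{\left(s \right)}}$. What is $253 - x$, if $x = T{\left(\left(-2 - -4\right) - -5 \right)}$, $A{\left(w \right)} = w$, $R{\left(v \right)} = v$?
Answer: $252$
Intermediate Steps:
$T{\left(s \right)} = 1$ ($T{\left(s \right)} = \frac{s + s}{s + s} = \frac{2 s}{2 s} = 2 s \frac{1}{2 s} = 1$)
$x = 1$
$253 - x = 253 - 1 = 252$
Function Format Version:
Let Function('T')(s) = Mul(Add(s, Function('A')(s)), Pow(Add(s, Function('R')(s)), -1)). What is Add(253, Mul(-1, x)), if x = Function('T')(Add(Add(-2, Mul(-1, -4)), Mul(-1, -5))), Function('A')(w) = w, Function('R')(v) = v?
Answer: 252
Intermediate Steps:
Function('T')(s) = 1 (Function('T')(s) = Mul(Add(s, s), Pow(Add(s, s), -1)) = Mul(Mul(2, s), Pow(Mul(2, s), -1)) = Mul(Mul(2, s), Mul(Rational(1, 2), Pow(s, -1))) = 1)
x = 1
Add(253, Mul(-1, x)) = Add(253, Mul(-1, 1)) = Add(253, -1) = 252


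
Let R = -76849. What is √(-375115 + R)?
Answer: 2*I*√112991 ≈ 672.28*I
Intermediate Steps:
√(-375115 + R) = √(-375115 - 76849) = √(-451964) = 2*I*√112991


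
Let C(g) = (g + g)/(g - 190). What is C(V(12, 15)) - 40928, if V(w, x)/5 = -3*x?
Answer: -3396934/83 ≈ -40927.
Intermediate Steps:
V(w, x) = -15*x (V(w, x) = 5*(-3*x) = -15*x)
C(g) = 2*g/(-190 + g) (C(g) = (2*g)/(-190 + g) = 2*g/(-190 + g))
C(V(12, 15)) - 40928 = 2*(-15*15)/(-190 - 15*15) - 40928 = 2*(-225)/(-190 - 225) - 40928 = 2*(-225)/(-415) - 40928 = 2*(-225)*(-1/415) - 40928 = 90/83 - 40928 = -3396934/83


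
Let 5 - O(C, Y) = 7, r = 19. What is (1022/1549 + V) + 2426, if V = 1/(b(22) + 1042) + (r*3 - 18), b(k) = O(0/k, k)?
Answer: 3972080829/1610960 ≈ 2465.7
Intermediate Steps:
O(C, Y) = -2 (O(C, Y) = 5 - 1*7 = 5 - 7 = -2)
b(k) = -2
V = 40561/1040 (V = 1/(-2 + 1042) + (19*3 - 18) = 1/1040 + (57 - 18) = 1/1040 + 39 = 40561/1040 ≈ 39.001)
(1022/1549 + V) + 2426 = (1022/1549 + 40561/1040) + 2426 = 63891869/1610960 + 2426 = 3972080829/1610960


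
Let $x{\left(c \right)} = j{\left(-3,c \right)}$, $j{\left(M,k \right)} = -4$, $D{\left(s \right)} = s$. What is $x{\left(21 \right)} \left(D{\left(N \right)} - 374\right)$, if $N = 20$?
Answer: $1416$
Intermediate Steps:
$x{\left(c \right)} = -4$
$x{\left(21 \right)} \left(D{\left(N \right)} - 374\right) = - 4 \left(20 - 374\right) = \left(-4\right) \left(-354\right) = 1416$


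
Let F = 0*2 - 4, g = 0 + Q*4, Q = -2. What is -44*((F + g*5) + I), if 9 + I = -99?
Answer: 6688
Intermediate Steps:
I = -108 (I = -9 - 99 = -108)
g = -8 (g = 0 - 2*4 = 0 - 8 = -8)
F = -4 (F = 0 - 4 = -4)
-44*((F + g*5) + I) = -44*((-4 - 8*5) - 108) = -44*((-4 - 40) - 108) = -44*(-44 - 108) = -44*(-152) = 6688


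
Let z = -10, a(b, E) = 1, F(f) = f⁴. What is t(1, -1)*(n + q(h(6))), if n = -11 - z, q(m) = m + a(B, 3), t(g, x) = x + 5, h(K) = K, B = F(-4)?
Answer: 24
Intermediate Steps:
B = 256 (B = (-4)⁴ = 256)
t(g, x) = 5 + x
q(m) = 1 + m (q(m) = m + 1 = 1 + m)
n = -1 (n = -11 - 1*(-10) = -11 + 10 = -1)
t(1, -1)*(n + q(h(6))) = (5 - 1)*(-1 + (1 + 6)) = 4*(-1 + 7) = 4*6 = 24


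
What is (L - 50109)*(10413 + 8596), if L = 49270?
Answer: -15948551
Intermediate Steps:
(L - 50109)*(10413 + 8596) = (49270 - 50109)*(10413 + 8596) = -839*19009 = -15948551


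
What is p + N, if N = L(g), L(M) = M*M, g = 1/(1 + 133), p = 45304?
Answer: 813478625/17956 ≈ 45304.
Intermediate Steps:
g = 1/134 ≈ 0.0074627
L(M) = M²
N = 1/17956 (N = (1/134)² = 1/17956 ≈ 5.5692e-5)
p + N = 45304 + 1/17956 = 813478625/17956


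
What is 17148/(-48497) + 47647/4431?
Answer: 2234753771/214890207 ≈ 10.400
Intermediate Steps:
17148/(-48497) + 47647/4431 = 17148*(-1/48497) + 47647*(1/4431) = -17148/48497 + 47647/4431 = 2234753771/214890207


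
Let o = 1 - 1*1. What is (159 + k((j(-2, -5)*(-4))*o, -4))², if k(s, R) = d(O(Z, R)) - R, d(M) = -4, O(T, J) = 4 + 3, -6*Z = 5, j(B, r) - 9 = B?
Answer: 25281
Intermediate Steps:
j(B, r) = 9 + B
Z = -⅚ (Z = -⅙*5 = -⅚ ≈ -0.83333)
o = 0 (o = 1 - 1 = 0)
O(T, J) = 7
k(s, R) = -4 - R
(159 + k((j(-2, -5)*(-4))*o, -4))² = (159 + (-4 - 1*(-4)))² = (159 + (-4 + 4))² = (159 + 0)² = 159² = 25281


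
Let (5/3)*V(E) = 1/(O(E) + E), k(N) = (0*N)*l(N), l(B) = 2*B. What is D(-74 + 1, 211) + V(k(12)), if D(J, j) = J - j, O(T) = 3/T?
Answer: -284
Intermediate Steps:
k(N) = 0 (k(N) = (0*N)*(2*N) = 0*(2*N) = 0)
V(E) = 3/(5*(E + 3/E)) (V(E) = 3/(5*(3/E + E)) = 3/(5*(E + 3/E)))
D(-74 + 1, 211) + V(k(12)) = ((-74 + 1) - 1*211) + (3/5)*0/(3 + 0**2) = (-73 - 211) + (3/5)*0/(3 + 0) = -284 + (3/5)*0/3 = -284 + (3/5)*0*(1/3) = -284 + 0 = -284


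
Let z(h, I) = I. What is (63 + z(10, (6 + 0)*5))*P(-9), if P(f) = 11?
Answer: 1023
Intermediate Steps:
(63 + z(10, (6 + 0)*5))*P(-9) = (63 + (6 + 0)*5)*11 = (63 + 6*5)*11 = (63 + 30)*11 = 93*11 = 1023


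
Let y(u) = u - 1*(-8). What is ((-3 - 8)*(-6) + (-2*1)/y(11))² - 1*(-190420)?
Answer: 70309124/361 ≈ 1.9476e+5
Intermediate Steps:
y(u) = 8 + u (y(u) = u + 8 = 8 + u)
((-3 - 8)*(-6) + (-2*1)/y(11))² - 1*(-190420) = ((-3 - 8)*(-6) + (-2*1)/(8 + 11))² - 1*(-190420) = (-11*(-6) - 2/19)² + 190420 = (66 - 2*1/19)² + 190420 = (66 - 2/19)² + 190420 = (1252/19)² + 190420 = 1567504/361 + 190420 = 70309124/361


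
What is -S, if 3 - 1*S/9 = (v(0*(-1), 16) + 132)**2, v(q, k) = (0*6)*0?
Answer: 156789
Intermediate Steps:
v(q, k) = 0 (v(q, k) = 0*0 = 0)
S = -156789 (S = 27 - 9*(0 + 132)**2 = 27 - 9*132**2 = 27 - 9*17424 = 27 - 156816 = -156789)
-S = -1*(-156789) = 156789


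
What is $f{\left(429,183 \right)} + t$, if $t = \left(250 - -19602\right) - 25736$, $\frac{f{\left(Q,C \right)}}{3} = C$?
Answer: $-5335$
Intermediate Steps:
$f{\left(Q,C \right)} = 3 C$
$t = -5884$ ($t = \left(250 + 19602\right) - 25736 = 19852 - 25736 = -5884$)
$f{\left(429,183 \right)} + t = 3 \cdot 183 - 5884 = 549 - 5884 = -5335$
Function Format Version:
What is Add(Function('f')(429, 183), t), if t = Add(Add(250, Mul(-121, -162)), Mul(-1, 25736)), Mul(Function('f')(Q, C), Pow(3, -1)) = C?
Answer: -5335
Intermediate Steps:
Function('f')(Q, C) = Mul(3, C)
t = -5884 (t = Add(Add(250, 19602), -25736) = Add(19852, -25736) = -5884)
Add(Function('f')(429, 183), t) = Add(Mul(3, 183), -5884) = Add(549, -5884) = -5335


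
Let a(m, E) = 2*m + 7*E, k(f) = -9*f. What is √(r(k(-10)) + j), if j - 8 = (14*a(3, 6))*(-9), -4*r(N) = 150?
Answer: I*√24310/2 ≈ 77.958*I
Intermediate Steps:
r(N) = -75/2 (r(N) = -¼*150 = -75/2)
j = -6040 (j = 8 + (14*(2*3 + 7*6))*(-9) = 8 + (14*(6 + 42))*(-9) = 8 + (14*48)*(-9) = 8 + 672*(-9) = 8 - 6048 = -6040)
√(r(k(-10)) + j) = √(-75/2 - 6040) = √(-12155/2) = I*√24310/2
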